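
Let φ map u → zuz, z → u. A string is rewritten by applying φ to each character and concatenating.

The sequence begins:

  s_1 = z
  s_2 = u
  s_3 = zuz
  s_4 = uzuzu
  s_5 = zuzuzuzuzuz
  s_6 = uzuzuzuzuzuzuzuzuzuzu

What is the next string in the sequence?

zuzuzuzuzuzuzuzuzuzuzuzuzuzuzuzuzuzuzuzuzuz

Replace each of the 21 characters of uzuzuzuzuzuzuzuzuzuzu in place — zuz u zuz u zuz u zuz u zuz u zuz u zuz u zuz u zuz u zuz u zuz — and concatenate.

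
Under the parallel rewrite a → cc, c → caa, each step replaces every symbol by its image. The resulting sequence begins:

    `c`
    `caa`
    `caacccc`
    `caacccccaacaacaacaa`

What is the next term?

Replace each of the 19 characters of caacccccaacaacaacaa in place — caa cc cc caa caa caa caa caa cc cc caa cc cc caa cc cc caa cc cc — and concatenate.

caacccccaacaacaacaacaacccccaacccccaacccccaacccc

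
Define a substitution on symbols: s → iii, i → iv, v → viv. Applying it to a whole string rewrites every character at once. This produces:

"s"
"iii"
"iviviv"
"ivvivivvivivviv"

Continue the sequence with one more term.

ivvivvivivvivivvivvivivvivivvivvivivviv

φ(ivvivivvivivviv) expands symbol-by-symbol to iv viv viv iv viv iv viv viv iv viv iv viv viv iv viv; joining the 15 pieces gives the next term.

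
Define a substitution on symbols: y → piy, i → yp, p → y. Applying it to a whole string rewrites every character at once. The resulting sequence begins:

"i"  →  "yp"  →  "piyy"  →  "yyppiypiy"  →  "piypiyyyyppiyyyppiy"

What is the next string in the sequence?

Applying the rule to each of the 19 symbols of piypiyyyyppiyyyppiy gives the pieces y yp piy y yp piy piy piy piy y y yp piy piy piy y y yp piy, which concatenate to the answer.

yyppiyyyppiypiypiypiyyyyppiypiypiyyyyppiy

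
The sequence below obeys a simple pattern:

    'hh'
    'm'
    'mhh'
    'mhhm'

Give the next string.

mhhmmhh

Each term (from the third on) is the previous term followed by the one before it: term 3 = m·hh = mhh.
The next term joins mhhm and mhh.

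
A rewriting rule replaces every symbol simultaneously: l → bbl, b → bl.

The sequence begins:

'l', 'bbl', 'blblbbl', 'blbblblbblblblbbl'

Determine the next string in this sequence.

blbblblblbblblbblblblbblblbblblbblblblbbl

Applying the rule to each of the 17 symbols of blbblblbblblblbbl gives the pieces bl bbl bl bl bbl bl bbl bl bl bbl bl bbl bl bbl bl bl bbl, which concatenate to the answer.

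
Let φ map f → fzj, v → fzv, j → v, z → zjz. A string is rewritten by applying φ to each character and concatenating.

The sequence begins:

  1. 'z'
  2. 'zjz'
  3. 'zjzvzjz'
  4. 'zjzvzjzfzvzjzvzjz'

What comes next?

zjzvzjzfzvzjzvzjzfzjzjzfzvzjzvzjzfzvzjzvzjz

φ(zjzvzjzfzvzjzvzjz) expands symbol-by-symbol to zjz v zjz fzv zjz v zjz fzj zjz fzv zjz v zjz fzv zjz v zjz; joining the 17 pieces gives the next term.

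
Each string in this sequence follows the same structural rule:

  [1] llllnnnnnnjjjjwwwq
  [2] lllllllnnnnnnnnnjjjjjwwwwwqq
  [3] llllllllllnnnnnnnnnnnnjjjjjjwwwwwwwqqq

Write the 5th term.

Reading off run lengths: l runs 4, 7, 10; n runs 6, 9, 12; j runs 4, 5, 6; w runs 3, 5, 7; q runs 1, 2, 3 — each is linear in n, where the shown terms are n = 2, 3, 4.
At n = 6 the blocks have lengths 16, 18, 8, 11, 5.

llllllllllllllllnnnnnnnnnnnnnnnnnnjjjjjjjjwwwwwwwwwwwqqqqq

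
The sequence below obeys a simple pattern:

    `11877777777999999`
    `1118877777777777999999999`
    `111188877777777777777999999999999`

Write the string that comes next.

The n-th term is n 1's then n-1 8's then 3n+2 7's then 3n 9's, where the shown terms are n = 2, 3, 4.
For the next term, n = 5, so the run lengths are 5, 4, 17, 15.

11111888877777777777777777999999999999999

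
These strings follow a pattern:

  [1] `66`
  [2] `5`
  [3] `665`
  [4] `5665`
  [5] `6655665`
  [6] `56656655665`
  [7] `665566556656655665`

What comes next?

This is a Fibonacci-style word recurrence s(k) = s(k−2)·s(k−1): e.g. 66·5 = 665.
Continuing: 56656655665 · 665566556656655665 gives term 8.

56656655665665566556656655665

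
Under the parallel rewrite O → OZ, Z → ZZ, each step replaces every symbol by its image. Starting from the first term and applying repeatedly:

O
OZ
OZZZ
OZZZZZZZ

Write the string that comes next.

OZZZZZZZZZZZZZZZ

Apply φ to OZZZZZZZ symbol by symbol: O→OZ, Z→ZZ, Z→ZZ, Z→ZZ, Z→ZZ, Z→ZZ, Z→ZZ, Z→ZZ; joined: OZ ZZ ZZ ZZ ZZ ZZ ZZ ZZ.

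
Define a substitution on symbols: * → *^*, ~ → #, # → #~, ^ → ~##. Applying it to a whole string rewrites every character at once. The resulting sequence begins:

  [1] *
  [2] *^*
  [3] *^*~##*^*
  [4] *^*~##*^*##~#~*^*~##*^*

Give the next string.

Replace each of the 23 characters of *^*~##*^*##~#~*^*~##*^* in place — *^* ~## *^* # #~ #~ *^* ~## *^* #~ #~ # #~ # *^* ~## *^* # #~ #~ *^* ~## *^* — and concatenate.

*^*~##*^*##~#~*^*~##*^*#~#~##~#*^*~##*^*##~#~*^*~##*^*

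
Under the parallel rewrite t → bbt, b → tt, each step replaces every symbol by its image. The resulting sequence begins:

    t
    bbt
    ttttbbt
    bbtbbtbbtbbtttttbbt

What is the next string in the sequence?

ttttbbtttttbbtttttbbtttttbbtbbtbbtbbtbbtttttbbt

Applying the rule to each of the 19 symbols of bbtbbtbbtbbtttttbbt gives the pieces tt tt bbt tt tt bbt tt tt bbt tt tt bbt bbt bbt bbt bbt tt tt bbt, which concatenate to the answer.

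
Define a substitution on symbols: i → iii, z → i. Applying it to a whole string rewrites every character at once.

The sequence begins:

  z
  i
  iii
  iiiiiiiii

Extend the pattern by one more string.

iiiiiiiiiiiiiiiiiiiiiiiiiii

Apply φ to iiiiiiiii symbol by symbol: i→iii, i→iii, i→iii, i→iii, i→iii, i→iii, i→iii, i→iii, i→iii; joined: iii iii iii iii iii iii iii iii iii.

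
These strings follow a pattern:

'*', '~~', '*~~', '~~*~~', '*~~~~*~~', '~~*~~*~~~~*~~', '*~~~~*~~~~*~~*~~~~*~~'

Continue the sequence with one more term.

Each term (from the third on) is the two preceding terms concatenated in order: term 3 = *·~~ = *~~.
So term 8 is ~~*~~*~~~~*~~·*~~~~*~~~~*~~*~~~~*~~.

~~*~~*~~~~*~~*~~~~*~~~~*~~*~~~~*~~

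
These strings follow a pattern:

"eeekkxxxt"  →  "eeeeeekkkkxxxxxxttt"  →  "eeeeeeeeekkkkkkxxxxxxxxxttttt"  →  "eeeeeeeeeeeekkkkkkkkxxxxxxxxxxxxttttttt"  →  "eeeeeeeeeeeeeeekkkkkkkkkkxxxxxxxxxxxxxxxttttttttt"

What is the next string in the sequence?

eeeeeeeeeeeeeeeeeekkkkkkkkkkkkxxxxxxxxxxxxxxxxxxttttttttttt

Term n consists of 3n e's, followed by 2n k's, followed by 3n x's, followed by 2n-1 t's (n = 1, 2, …).
For the next term, n = 6, so the run lengths are 18, 12, 18, 11.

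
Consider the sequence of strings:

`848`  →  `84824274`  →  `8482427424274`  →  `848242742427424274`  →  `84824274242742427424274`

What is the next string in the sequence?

8482427424274242742427424274

Each term is the previous one with 24274 appended.
So the next term is 84824274242742427424274·24274.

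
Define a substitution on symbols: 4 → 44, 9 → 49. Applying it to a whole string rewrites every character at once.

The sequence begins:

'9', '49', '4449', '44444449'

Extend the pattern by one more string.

Rewriting each symbol of 44444449: 4→44, 4→44, 4→44, 4→44, 4→44, 4→44, 4→44, 9→49, which concatenates to 44 44 44 44 44 44 44 49.

4444444444444449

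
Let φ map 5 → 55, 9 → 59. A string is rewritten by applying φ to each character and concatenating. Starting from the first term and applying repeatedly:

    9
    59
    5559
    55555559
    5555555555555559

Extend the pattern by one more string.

φ(5555555555555559) expands symbol-by-symbol to 55 55 55 55 55 55 55 55 55 55 55 55 55 55 55 59; joining the 16 pieces gives the next term.

55555555555555555555555555555559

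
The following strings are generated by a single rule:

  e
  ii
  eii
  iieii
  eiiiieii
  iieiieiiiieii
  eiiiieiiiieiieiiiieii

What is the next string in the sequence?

From term 3 onward, concatenate the second-to-last term with the last: e·ii = eii, ii·eii = iieii, …
So term 8 is iieiieiiiieii·eiiiieiiiieiieiiiieii.

iieiieiiiieiieiiiieiiiieiieiiiieii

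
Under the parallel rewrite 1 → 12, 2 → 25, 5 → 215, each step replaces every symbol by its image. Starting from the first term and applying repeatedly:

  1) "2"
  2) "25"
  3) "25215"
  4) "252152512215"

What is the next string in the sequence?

Expanding 252152512215: 2→25, 5→215, 2→25, 1→12, 5→215, 2→25, 5→215, 1→12, 2→25, 2→25, 1→12, 5→215. Concatenated: 25 215 25 12 215 25 215 12 25 25 12 215.

2521525122152521512252512215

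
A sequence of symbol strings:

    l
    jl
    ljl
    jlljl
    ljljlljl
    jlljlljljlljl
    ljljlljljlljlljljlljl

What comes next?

From term 3 onward, concatenate the second-to-last term with the last: l·jl = ljl, jl·ljl = jlljl, …
Continuing: jlljlljljlljl · ljljlljljlljlljljlljl gives term 8.

jlljlljljlljlljljlljljlljlljljlljl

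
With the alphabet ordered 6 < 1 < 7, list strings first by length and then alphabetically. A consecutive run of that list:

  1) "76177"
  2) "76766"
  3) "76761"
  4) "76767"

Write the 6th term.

Stepping forward 2 times from 76767: 76767 → 76716, then the target.

76711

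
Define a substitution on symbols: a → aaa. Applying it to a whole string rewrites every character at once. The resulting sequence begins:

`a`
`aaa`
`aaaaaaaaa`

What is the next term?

aaaaaaaaaaaaaaaaaaaaaaaaaaa

Rewriting each symbol of aaaaaaaaa: a→aaa, a→aaa, a→aaa, a→aaa, a→aaa, a→aaa, a→aaa, a→aaa, a→aaa, which concatenates to aaa aaa aaa aaa aaa aaa aaa aaa aaa.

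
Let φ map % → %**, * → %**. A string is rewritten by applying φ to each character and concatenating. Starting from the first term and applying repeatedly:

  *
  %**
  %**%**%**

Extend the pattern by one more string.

%**%**%**%**%**%**%**%**%**

Expanding %**%**%**: %→%**, *→%**, *→%**, %→%**, *→%**, *→%**, %→%**, *→%**, *→%**. Concatenated: %** %** %** %** %** %** %** %** %**.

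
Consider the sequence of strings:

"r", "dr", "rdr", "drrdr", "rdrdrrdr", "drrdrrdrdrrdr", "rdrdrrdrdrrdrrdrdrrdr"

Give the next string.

This is a Fibonacci-style word recurrence s(k) = s(k−2)·s(k−1): e.g. r·dr = rdr.
Continuing: drrdrrdrdrrdr · rdrdrrdrdrrdrrdrdrrdr gives term 8.

drrdrrdrdrrdrrdrdrrdrdrrdrrdrdrrdr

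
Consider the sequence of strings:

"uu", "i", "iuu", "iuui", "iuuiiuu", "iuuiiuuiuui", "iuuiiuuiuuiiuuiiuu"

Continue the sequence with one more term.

From term 3 onward, concatenate the last term with the second-to-last: i·uu = iuu, iuu·i = iuui, …
So term 8 is iuuiiuuiuuiiuuiiuu·iuuiiuuiuui.

iuuiiuuiuuiiuuiiuuiuuiiuuiuui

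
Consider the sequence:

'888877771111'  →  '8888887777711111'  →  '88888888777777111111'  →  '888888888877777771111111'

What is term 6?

Term n consists of 2n 8's, followed by n+2 7's, followed by n+2 1's, where the shown terms are n = 2, 3, 4, 5.
For term 6, n = 7, so the run lengths are 14, 9, 9.

88888888888888777777777111111111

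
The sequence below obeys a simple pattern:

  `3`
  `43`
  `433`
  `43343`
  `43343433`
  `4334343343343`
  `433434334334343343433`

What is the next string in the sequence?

Each term (from the third on) is the previous term followed by the one before it: term 3 = 43·3 = 433.
The next term joins 433434334334343343433 and 4334343343343.

4334343343343433434334334343343343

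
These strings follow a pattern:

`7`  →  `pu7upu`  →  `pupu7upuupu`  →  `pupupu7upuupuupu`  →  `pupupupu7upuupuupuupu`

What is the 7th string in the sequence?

pupupupupupu7upuupuupuupuupuupu

Every step adds pu to the front and upu to the end of the previous string.
From pupupupu7upuupuupuupu, 2 further steps: pupupupu7upuupuupuupu → pupupupupu7upuupuupuupuupu → (answer).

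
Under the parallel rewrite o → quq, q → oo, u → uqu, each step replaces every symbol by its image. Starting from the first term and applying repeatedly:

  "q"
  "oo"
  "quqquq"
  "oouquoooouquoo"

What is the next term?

Replace each of the 14 characters of oouquoooouquoo in place — quq quq uqu oo uqu quq quq quq quq uqu oo uqu quq quq — and concatenate.

quqquququoouququqquqquqquququoouququqquq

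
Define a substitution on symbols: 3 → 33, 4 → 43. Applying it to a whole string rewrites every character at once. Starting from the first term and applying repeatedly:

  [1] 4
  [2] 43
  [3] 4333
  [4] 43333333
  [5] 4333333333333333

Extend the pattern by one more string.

Rewriting the 16 symbols of 4333333333333333 one by one yields 43 33 33 33 33 33 33 33 33 33 33 33 33 33 33 33; concatenated:

43333333333333333333333333333333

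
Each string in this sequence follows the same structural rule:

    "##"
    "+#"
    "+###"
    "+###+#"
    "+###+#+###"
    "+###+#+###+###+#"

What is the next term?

+###+#+###+###+#+###+#+###

From term 3 onward, concatenate the last term with the second-to-last: +#·## = +###, +###·+# = +###+#, …
Continuing: +###+#+###+###+# · +###+#+### gives term 7.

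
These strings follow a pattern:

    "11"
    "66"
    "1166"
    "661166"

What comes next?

1166661166

This is a Fibonacci-style word recurrence s(k) = s(k−2)·s(k−1): e.g. 11·66 = 1166.
Continuing: 1166 · 661166 gives term 5.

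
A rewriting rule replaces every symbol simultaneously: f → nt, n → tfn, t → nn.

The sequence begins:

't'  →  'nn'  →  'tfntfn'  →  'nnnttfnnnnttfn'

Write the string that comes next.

Rewriting the 14 symbols of nnnttfnnnnttfn one by one yields tfn tfn tfn nn nn nt tfn tfn tfn tfn nn nn nt tfn; concatenated:

tfntfntfnnnnnnttfntfntfntfnnnnnnttfn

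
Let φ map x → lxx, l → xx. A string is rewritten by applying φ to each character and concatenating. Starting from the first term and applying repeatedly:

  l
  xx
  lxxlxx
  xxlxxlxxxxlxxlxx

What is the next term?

φ(xxlxxlxxxxlxxlxx) expands symbol-by-symbol to lxx lxx xx lxx lxx xx lxx lxx lxx lxx xx lxx lxx xx lxx lxx; joining the 16 pieces gives the next term.

lxxlxxxxlxxlxxxxlxxlxxlxxlxxxxlxxlxxxxlxxlxx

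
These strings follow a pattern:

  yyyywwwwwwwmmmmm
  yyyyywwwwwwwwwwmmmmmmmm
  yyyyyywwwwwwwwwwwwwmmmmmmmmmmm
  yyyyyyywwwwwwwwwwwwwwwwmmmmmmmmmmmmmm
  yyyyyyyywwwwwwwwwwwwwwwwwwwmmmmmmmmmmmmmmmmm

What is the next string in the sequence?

Term n consists of n+2 y's, followed by 3n+1 w's, followed by 3n-1 m's, where the shown terms are n = 2, 3, 4, 5, 6.
For the next term, n = 7, so the run lengths are 9, 22, 20.

yyyyyyyyywwwwwwwwwwwwwwwwwwwwwwmmmmmmmmmmmmmmmmmmmm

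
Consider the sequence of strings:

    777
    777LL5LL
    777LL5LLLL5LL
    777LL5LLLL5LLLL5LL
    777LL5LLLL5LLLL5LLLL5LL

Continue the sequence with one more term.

777LL5LLLL5LLLL5LLLL5LLLL5LL

Each term is the previous one with LL5LL appended.
One more step from 777LL5LLLL5LLLL5LLLL5LL gives the answer.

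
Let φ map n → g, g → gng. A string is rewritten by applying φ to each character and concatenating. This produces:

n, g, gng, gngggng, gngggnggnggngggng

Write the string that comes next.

gngggnggnggngggnggngggnggngggnggnggngggng

φ(gngggnggnggngggng) expands symbol-by-symbol to gng g gng gng gng g gng gng g gng gng g gng gng gng g gng; joining the 17 pieces gives the next term.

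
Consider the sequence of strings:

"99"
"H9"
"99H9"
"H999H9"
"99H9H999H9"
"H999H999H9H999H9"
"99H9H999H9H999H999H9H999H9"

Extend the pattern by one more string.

H999H999H9H999H999H9H999H9H999H999H9H999H9

From term 3 onward, concatenate the second-to-last term with the last: 99·H9 = 99H9, H9·99H9 = H999H9, …
So term 8 is H999H999H9H999H9·99H9H999H9H999H999H9H999H9.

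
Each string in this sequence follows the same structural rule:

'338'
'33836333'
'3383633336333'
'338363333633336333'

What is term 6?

Every step adds 36333 to the end: s(k+1) = s(k)·36333.
From 338363333633336333, 2 further steps: 338363333633336333 → 33836333363333633336333 → (answer).

3383633336333363333633336333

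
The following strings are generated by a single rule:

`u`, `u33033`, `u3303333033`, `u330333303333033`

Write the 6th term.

The strings grow by a fixed suffix 33033 each time.
From u330333303333033, 2 further steps: u330333303333033 → u33033330333303333033 → (answer).

u3303333033330333303333033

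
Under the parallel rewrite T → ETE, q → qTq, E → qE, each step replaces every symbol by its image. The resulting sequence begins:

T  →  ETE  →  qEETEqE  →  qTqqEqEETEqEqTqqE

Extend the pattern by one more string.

Rewriting the 17 symbols of qTqqEqEETEqEqTqqE one by one yields qTq ETE qTq qTq qE qTq qE qE ETE qE qTq qE qTq ETE qTq qTq qE; concatenated:

qTqETEqTqqTqqEqTqqEqEETEqEqTqqEqTqETEqTqqTqqE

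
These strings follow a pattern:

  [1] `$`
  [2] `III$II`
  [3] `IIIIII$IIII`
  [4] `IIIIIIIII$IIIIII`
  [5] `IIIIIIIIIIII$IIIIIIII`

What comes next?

Each term wraps the previous one in III on the left and II on the right.
So the next term is III·IIIIIIIIIIII$IIIIIIII·II.

IIIIIIIIIIIIIII$IIIIIIIIII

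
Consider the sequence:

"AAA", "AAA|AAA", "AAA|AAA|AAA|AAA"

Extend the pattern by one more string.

Every step duplicates the string with '|' between the halves.
So the next term is two copies of AAA|AAA|AAA|AAA with '|' between the halves.

AAA|AAA|AAA|AAA|AAA|AAA|AAA|AAA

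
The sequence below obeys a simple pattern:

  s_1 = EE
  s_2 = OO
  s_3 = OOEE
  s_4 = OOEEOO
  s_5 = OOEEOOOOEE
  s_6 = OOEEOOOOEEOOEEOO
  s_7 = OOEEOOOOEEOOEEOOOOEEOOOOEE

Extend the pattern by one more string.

From term 3 onward, concatenate the last term with the second-to-last: OO·EE = OOEE, OOEE·OO = OOEEOO, …
The next term joins OOEEOOOOEEOOEEOOOOEEOOOOEE and OOEEOOOOEEOOEEOO.

OOEEOOOOEEOOEEOOOOEEOOOOEEOOEEOOOOEEOOEEOO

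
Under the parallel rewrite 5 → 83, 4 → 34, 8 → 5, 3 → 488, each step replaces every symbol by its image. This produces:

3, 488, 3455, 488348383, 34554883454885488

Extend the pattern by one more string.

Replace each of the 17 characters of 34554883454885488 in place — 488 34 83 83 34 5 5 488 34 83 34 5 5 83 34 5 5 — and concatenate.

488348383345548834833455833455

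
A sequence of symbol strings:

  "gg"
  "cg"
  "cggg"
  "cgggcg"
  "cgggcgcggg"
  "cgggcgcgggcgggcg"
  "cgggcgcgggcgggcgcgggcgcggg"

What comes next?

This is a Fibonacci-style word recurrence s(k) = s(k−1)·s(k−2): e.g. cg·gg = cggg.
The next term joins cgggcgcgggcgggcgcgggcgcggg and cgggcgcgggcgggcg.

cgggcgcgggcgggcgcgggcgcgggcgggcgcgggcgggcg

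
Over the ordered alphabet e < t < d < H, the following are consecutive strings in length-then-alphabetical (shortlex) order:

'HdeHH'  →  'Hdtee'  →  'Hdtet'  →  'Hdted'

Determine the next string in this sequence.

HdteH

Treat Hdted as a base-4 numeral over the given alphabet and add one, carrying through any trailing H's.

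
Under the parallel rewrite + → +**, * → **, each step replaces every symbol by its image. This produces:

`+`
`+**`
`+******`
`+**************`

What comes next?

+******************************

Applying the rule to each of the 15 symbols of +************** gives the pieces +** ** ** ** ** ** ** ** ** ** ** ** ** ** **, which concatenate to the answer.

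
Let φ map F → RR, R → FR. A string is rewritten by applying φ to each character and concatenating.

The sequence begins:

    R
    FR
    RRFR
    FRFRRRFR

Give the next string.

RRFRRRFRFRFRRRFR

Apply φ to FRFRRRFR symbol by symbol: F→RR, R→FR, F→RR, R→FR, R→FR, R→FR, F→RR, R→FR; joined: RR FR RR FR FR FR RR FR.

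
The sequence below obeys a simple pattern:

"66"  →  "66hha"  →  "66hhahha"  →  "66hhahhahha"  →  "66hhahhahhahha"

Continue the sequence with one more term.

Every step adds hha to the end: s(k+1) = s(k)·hha.
So the next term is 66hhahhahhahha·hha.

66hhahhahhahhahha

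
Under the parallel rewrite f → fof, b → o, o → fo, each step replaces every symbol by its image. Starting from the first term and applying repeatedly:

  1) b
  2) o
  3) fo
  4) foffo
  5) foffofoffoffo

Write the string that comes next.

Applying the rule to each of the 13 symbols of foffofoffoffo gives the pieces fof fo fof fof fo fof fo fof fof fo fof fof fo, which concatenate to the answer.

foffofoffoffofoffofoffoffofoffoffo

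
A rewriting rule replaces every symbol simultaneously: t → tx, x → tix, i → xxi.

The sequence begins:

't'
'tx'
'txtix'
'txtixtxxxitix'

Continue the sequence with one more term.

Applying the rule to each of the 13 symbols of txtixtxxxitix gives the pieces tx tix tx xxi tix tx tix tix tix xxi tx xxi tix, which concatenate to the answer.

txtixtxxxitixtxtixtixtixxxitxxxitix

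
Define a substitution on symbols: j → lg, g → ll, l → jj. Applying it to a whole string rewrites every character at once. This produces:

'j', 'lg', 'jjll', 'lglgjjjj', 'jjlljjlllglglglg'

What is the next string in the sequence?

Replace each of the 16 characters of jjlljjlllglglglg in place — lg lg jj jj lg lg jj jj jj ll jj ll jj ll jj ll — and concatenate.

lglgjjjjlglgjjjjjjlljjlljjlljjll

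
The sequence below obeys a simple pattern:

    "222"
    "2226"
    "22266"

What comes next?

The strings grow by a fixed suffix 6 each time.
Applying this once more to 22266:

222666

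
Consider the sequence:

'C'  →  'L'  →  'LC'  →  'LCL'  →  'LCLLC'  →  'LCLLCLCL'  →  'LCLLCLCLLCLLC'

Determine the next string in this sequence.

From term 3 onward, concatenate the last term with the second-to-last: L·C = LC, LC·L = LCL, …
So term 8 is LCLLCLCLLCLLC·LCLLCLCL.

LCLLCLCLLCLLCLCLLCLCL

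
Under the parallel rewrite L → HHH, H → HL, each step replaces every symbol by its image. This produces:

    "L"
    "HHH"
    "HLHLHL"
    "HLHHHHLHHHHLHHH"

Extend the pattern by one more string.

Replace each of the 15 characters of HLHHHHLHHHHLHHH in place — HL HHH HL HL HL HL HHH HL HL HL HL HHH HL HL HL — and concatenate.

HLHHHHLHLHLHLHHHHLHLHLHLHHHHLHLHL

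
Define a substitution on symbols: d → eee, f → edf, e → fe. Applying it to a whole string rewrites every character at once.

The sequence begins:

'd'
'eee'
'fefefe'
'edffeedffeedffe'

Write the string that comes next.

Applying the rule to each of the 15 symbols of edffeedffeedffe gives the pieces fe eee edf edf fe fe eee edf edf fe fe eee edf edf fe, which concatenate to the answer.

feeeeedfedffefeeeeedfedffefeeeeedfedffe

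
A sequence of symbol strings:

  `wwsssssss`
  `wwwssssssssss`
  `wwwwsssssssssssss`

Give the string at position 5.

Reading off run lengths: w runs 2, 3, 4; s runs 7, 10, 13 — each is linear in n, where the shown terms are n = 2, 3, 4.
For term 5, n = 6, so the run lengths are 6, 19.

wwwwwwsssssssssssssssssss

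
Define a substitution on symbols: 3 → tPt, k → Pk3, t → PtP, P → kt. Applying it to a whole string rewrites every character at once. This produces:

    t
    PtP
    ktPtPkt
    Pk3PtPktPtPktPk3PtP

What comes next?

ktPk3tPtktPtPktPk3PtPktPtPktPk3PtPktPk3tPtktPtPkt

φ(Pk3PtPktPtPktPk3PtP) expands symbol-by-symbol to kt Pk3 tPt kt PtP kt Pk3 PtP kt PtP kt Pk3 PtP kt Pk3 tPt kt PtP kt; joining the 19 pieces gives the next term.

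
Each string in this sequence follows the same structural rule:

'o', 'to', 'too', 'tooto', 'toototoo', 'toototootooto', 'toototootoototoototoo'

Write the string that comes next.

From term 3 onward, concatenate the last term with the second-to-last: to·o = too, too·to = tooto, …
Continuing: toototootoototoototoo · toototootooto gives term 8.

toototootoototoototootoototootooto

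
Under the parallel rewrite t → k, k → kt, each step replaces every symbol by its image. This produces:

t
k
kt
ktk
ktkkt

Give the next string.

Expanding ktkkt: k→kt, t→k, k→kt, k→kt, t→k. Concatenated: kt k kt kt k.

ktkktktk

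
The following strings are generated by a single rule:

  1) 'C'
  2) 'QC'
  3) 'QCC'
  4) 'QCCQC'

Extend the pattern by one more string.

QCCQCQCC

This is a Fibonacci-style word recurrence s(k) = s(k−1)·s(k−2): e.g. QC·C = QCC.
Continuing: QCCQC · QCC gives term 5.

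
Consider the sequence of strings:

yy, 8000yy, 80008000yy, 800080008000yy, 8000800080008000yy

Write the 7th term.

800080008000800080008000yy

The strings grow by a fixed prefix 8000 each time.
From 8000800080008000yy, 2 further steps: 8000800080008000yy → 80008000800080008000yy → (answer).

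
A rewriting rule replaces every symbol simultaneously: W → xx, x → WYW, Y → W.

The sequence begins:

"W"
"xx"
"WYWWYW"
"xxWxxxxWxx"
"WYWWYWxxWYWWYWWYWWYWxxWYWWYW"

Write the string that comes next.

Rewriting the 28 symbols of WYWWYWxxWYWWYWWYWWYWxxWYWWYW one by one yields xx W xx xx W xx WYW WYW xx W xx xx W xx xx W xx xx W xx WYW WYW xx W xx xx W xx; concatenated:

xxWxxxxWxxWYWWYWxxWxxxxWxxxxWxxxxWxxWYWWYWxxWxxxxWxx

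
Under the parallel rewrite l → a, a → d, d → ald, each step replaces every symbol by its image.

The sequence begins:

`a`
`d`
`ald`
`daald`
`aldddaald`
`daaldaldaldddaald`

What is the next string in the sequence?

aldddaalddaalddaaldaldaldddaald

φ(daaldaldaldddaald) expands symbol-by-symbol to ald d d a ald d a ald d a ald ald ald d d a ald; joining the 17 pieces gives the next term.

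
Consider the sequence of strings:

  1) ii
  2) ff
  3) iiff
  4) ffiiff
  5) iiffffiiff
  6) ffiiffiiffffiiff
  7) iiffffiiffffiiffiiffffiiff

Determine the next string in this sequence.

ffiiffiiffffiiffiiffffiiffffiiffiiffffiiff

This is a Fibonacci-style word recurrence s(k) = s(k−2)·s(k−1): e.g. ii·ff = iiff.
Continuing: ffiiffiiffffiiff · iiffffiiffffiiffiiffffiiff gives term 8.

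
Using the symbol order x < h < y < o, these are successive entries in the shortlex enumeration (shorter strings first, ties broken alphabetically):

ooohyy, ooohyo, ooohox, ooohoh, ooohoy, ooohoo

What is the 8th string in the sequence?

Continuing the enumeration 2 steps past ooohoo: ooohoo → oooyxx → (answer).

oooyxh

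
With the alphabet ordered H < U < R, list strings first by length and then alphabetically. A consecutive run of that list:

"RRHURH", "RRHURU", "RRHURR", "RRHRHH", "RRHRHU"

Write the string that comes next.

RRHRHR

The successor of RRHRHU increments the rightmost position that isn't already R and resets every position after it to H.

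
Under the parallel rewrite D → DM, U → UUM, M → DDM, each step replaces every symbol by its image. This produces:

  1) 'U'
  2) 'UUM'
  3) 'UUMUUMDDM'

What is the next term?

UUMUUMDDMUUMUUMDDMDMDMDDM

Expanding UUMUUMDDM: U→UUM, U→UUM, M→DDM, U→UUM, U→UUM, M→DDM, D→DM, D→DM, M→DDM. Concatenated: UUM UUM DDM UUM UUM DDM DM DM DDM.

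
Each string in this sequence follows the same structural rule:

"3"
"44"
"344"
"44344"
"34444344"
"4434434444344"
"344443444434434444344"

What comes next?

4434434444344344443444434434444344

Each term (from the third on) is the two preceding terms concatenated in order: term 3 = 3·44 = 344.
So term 8 is 4434434444344·344443444434434444344.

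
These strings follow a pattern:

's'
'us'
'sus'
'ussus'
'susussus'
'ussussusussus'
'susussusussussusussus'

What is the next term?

ussussusussussusussusussussusussus

From term 3 onward, concatenate the second-to-last term with the last: s·us = sus, us·sus = ussus, …
So term 8 is ussussusussus·susussusussussusussus.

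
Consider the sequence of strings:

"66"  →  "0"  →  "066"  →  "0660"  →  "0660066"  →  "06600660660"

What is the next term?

066006606600660066

From term 3 onward, concatenate the last term with the second-to-last: 0·66 = 066, 066·0 = 0660, …
So term 7 is 06600660660·0660066.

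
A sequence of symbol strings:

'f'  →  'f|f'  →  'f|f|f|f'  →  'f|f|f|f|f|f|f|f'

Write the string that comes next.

f|f|f|f|f|f|f|f|f|f|f|f|f|f|f|f

Each string is two copies of the previous one joined by '|'.
So the next term is two copies of f|f|f|f|f|f|f|f with '|' between the halves.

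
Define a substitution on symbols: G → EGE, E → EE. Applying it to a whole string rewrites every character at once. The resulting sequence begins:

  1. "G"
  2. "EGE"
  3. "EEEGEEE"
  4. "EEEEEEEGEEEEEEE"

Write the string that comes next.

EEEEEEEEEEEEEEEGEEEEEEEEEEEEEEE

Replace each of the 15 characters of EEEEEEEGEEEEEEE in place — EE EE EE EE EE EE EE EGE EE EE EE EE EE EE EE — and concatenate.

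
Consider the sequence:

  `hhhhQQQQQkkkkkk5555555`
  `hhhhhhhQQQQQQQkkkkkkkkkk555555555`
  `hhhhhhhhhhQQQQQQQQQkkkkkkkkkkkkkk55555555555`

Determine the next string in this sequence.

hhhhhhhhhhhhhQQQQQQQQQQQkkkkkkkkkkkkkkkkkk5555555555555

The n-th term is 3n-2 h's then 2n+1 Q's then 4n-2 k's then 2n+3 5's, where the shown terms are n = 2, 3, 4.
Setting n = 5 gives 13, 11, 18, 13 characters in each block.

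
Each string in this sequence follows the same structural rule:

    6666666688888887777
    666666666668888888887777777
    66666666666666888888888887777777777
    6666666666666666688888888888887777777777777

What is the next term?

Term n consists of 3n+2 6's, followed by 2n+3 8's, followed by 3n-2 7's, where the shown terms are n = 2, 3, 4, 5.
At n = 6 the blocks have lengths 20, 15, 16.

666666666666666666668888888888888887777777777777777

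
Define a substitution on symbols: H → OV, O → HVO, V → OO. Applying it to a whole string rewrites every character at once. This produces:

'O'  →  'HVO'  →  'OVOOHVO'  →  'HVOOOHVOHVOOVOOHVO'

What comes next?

Replace each of the 18 characters of HVOOOHVOHVOOVOOHVO in place — OV OO HVO HVO HVO OV OO HVO OV OO HVO HVO OO HVO HVO OV OO HVO — and concatenate.

OVOOHVOHVOHVOOVOOHVOOVOOHVOHVOOOHVOHVOOVOOHVO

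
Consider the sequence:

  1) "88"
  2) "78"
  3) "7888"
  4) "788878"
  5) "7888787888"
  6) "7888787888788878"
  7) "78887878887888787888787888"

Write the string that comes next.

This is a Fibonacci-style word recurrence s(k) = s(k−1)·s(k−2): e.g. 78·88 = 7888.
The next term joins 78887878887888787888787888 and 7888787888788878.

788878788878887878887878887888787888788878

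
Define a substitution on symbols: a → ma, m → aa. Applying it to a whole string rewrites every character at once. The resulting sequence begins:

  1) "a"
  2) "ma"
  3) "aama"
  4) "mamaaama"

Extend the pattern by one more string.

aamaaamamamaaama

Rewriting each symbol of mamaaama: m→aa, a→ma, m→aa, a→ma, a→ma, a→ma, m→aa, a→ma, which concatenates to aa ma aa ma ma ma aa ma.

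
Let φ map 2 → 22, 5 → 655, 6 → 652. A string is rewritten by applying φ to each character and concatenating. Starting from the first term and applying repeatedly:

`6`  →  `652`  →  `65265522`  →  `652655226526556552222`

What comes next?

6526552265265565522226526552265265565565265565522222222

φ(652655226526556552222) expands symbol-by-symbol to 652 655 22 652 655 655 22 22 652 655 22 652 655 655 652 655 655 22 22 22 22; joining the 21 pieces gives the next term.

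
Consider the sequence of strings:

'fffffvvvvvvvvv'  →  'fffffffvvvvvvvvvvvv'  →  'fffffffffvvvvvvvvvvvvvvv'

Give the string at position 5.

The n-th term is 2n-1 f's then 3n v's, where the shown terms are n = 3, 4, 5.
Setting n = 7 gives 13, 21 characters in each block.

fffffffffffffvvvvvvvvvvvvvvvvvvvvv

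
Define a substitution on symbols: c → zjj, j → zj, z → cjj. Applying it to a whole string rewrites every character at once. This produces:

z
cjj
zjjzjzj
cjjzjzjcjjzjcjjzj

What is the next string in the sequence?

zjjzjzjcjjzjcjjzjzjjzjzjcjjzjzjjzjzjcjjzj

φ(cjjzjzjcjjzjcjjzj) expands symbol-by-symbol to zjj zj zj cjj zj cjj zj zjj zj zj cjj zj zjj zj zj cjj zj; joining the 17 pieces gives the next term.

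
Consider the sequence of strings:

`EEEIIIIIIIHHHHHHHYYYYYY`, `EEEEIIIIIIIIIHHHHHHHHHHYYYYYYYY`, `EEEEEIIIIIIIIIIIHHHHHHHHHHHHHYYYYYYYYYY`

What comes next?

Each string has the form E^{n+1} I^{2n+3} H^{3n+1} Y^{2n+2}, where the shown terms are n = 2, 3, 4.
At n = 5 the blocks have lengths 6, 13, 16, 12.

EEEEEEIIIIIIIIIIIIIHHHHHHHHHHHHHHHHYYYYYYYYYYYY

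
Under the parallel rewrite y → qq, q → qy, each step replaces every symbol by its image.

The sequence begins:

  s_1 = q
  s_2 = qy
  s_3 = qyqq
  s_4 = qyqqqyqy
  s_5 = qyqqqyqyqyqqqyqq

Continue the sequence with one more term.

Applying the rule to each of the 16 symbols of qyqqqyqyqyqqqyqq gives the pieces qy qq qy qy qy qq qy qq qy qq qy qy qy qq qy qy, which concatenate to the answer.

qyqqqyqyqyqqqyqqqyqqqyqyqyqqqyqy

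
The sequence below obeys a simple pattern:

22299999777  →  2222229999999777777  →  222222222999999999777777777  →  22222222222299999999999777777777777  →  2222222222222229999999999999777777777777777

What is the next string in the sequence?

Reading off run lengths: 2 runs 3, 6, 9, 12, 15; 9 runs 5, 7, 9, 11, 13; 7 runs 3, 6, 9, 12, 15 — each is linear in n (n = 1, 2, …).
At n = 6 the blocks have lengths 18, 15, 18.

222222222222222222999999999999999777777777777777777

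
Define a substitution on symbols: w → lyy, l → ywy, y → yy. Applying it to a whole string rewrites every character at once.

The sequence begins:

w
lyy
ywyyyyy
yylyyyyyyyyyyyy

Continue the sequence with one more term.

yyyyywyyyyyyyyyyyyyyyyyyyyyyyyy

Applying the rule to each of the 15 symbols of yylyyyyyyyyyyyy gives the pieces yy yy ywy yy yy yy yy yy yy yy yy yy yy yy yy, which concatenate to the answer.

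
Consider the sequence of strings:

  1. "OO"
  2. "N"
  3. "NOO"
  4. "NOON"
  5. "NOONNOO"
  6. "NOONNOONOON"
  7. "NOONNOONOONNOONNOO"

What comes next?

NOONNOONOONNOONNOONOONNOONOON

This is a Fibonacci-style word recurrence s(k) = s(k−1)·s(k−2): e.g. N·OO = NOO.
The next term joins NOONNOONOONNOONNOO and NOONNOONOON.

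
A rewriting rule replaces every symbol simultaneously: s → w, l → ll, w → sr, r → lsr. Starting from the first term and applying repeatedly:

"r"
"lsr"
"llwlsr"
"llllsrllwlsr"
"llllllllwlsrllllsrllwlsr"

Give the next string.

Replace each of the 24 characters of llllllllwlsrllllsrllwlsr in place — ll ll ll ll ll ll ll ll sr ll w lsr ll ll ll ll w lsr ll ll sr ll w lsr — and concatenate.

llllllllllllllllsrllwlsrllllllllwlsrllllsrllwlsr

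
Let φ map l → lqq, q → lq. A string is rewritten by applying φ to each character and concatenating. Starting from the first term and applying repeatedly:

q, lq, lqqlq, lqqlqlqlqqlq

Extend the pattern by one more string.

lqqlqlqlqqlqlqqlqlqqlqlqlqqlq

Expanding lqqlqlqlqqlq: l→lqq, q→lq, q→lq, l→lqq, q→lq, l→lqq, q→lq, l→lqq, q→lq, q→lq, l→lqq, q→lq. Concatenated: lqq lq lq lqq lq lqq lq lqq lq lq lqq lq.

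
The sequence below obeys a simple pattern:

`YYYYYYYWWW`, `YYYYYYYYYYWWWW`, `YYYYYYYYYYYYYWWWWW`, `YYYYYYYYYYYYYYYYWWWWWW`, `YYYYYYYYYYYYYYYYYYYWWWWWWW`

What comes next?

YYYYYYYYYYYYYYYYYYYYYYWWWWWWWW

The n-th term is 3n+1 Y's then n+1 W's, where the shown terms are n = 2, 3, 4, 5, 6.
Setting n = 7 gives 22, 8 characters in each block.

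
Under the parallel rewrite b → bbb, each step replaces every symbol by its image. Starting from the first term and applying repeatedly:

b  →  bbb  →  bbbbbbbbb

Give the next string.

Rewriting each symbol of bbbbbbbbb: b→bbb, b→bbb, b→bbb, b→bbb, b→bbb, b→bbb, b→bbb, b→bbb, b→bbb, which concatenates to bbb bbb bbb bbb bbb bbb bbb bbb bbb.

bbbbbbbbbbbbbbbbbbbbbbbbbbb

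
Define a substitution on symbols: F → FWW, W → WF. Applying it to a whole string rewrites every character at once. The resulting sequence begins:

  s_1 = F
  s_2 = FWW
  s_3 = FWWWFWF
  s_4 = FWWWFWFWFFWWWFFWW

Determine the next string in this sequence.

Rewriting the 17 symbols of FWWWFWFWFFWWWFFWW one by one yields FWW WF WF WF FWW WF FWW WF FWW FWW WF WF WF FWW FWW WF WF; concatenated:

FWWWFWFWFFWWWFFWWWFFWWFWWWFWFWFFWWFWWWFWF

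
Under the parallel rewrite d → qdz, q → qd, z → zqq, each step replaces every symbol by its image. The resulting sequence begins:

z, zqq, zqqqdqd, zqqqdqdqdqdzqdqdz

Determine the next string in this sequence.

Rewriting the 17 symbols of zqqqdqdqdqdzqdqdz one by one yields zqq qd qd qd qdz qd qdz qd qdz qd qdz zqq qd qdz qd qdz zqq; concatenated:

zqqqdqdqdqdzqdqdzqdqdzqdqdzzqqqdqdzqdqdzzqq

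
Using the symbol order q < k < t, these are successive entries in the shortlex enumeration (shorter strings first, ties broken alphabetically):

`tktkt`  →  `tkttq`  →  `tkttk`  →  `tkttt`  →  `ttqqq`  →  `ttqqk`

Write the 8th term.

ttqkq

Continuing the enumeration 2 steps past ttqqk: ttqqk → ttqqt → (answer).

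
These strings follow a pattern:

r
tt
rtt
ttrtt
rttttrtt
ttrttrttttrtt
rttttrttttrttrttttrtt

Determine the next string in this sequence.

ttrttrttttrttrttttrttttrttrttttrtt

Each term (from the third on) is the two preceding terms concatenated in order: term 3 = r·tt = rtt.
The next term joins ttrttrttttrtt and rttttrttttrttrttttrtt.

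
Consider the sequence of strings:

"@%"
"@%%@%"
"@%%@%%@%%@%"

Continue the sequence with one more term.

@%%@%%@%%@%%@%%@%%@%%@%

Every step duplicates the string with '%' between the halves.
So the next term is two copies of @%%@%%@%%@% with '%' between the halves.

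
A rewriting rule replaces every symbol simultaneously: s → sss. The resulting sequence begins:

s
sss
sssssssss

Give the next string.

Expanding sssssssss: s→sss, s→sss, s→sss, s→sss, s→sss, s→sss, s→sss, s→sss, s→sss. Concatenated: sss sss sss sss sss sss sss sss sss.

sssssssssssssssssssssssssss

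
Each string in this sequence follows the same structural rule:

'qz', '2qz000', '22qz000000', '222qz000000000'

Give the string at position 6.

22222qz000000000000000

s(k+1) = 2·s(k)·000, so each term gains 2 as a prefix and 000 as a suffix.
From 222qz000000000, 2 further steps: 222qz000000000 → 2222qz000000000000 → (answer).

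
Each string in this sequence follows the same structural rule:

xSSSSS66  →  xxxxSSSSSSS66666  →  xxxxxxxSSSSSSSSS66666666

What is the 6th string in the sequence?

xxxxxxxxxxxxxxxxSSSSSSSSSSSSSSS66666666666666666

The n-th term is 3n-2 x's then 2n+3 S's then 3n-1 6's (n = 1, 2, …).
For term 6, n = 6, so the run lengths are 16, 15, 17.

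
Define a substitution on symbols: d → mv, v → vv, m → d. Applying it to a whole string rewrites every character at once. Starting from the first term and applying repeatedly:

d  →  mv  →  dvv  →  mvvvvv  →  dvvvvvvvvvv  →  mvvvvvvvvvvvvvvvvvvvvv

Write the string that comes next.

dvvvvvvvvvvvvvvvvvvvvvvvvvvvvvvvvvvvvvvvvvv

Replace each of the 22 characters of mvvvvvvvvvvvvvvvvvvvvv in place — d vv vv vv vv vv vv vv vv vv vv vv vv vv vv vv vv vv vv vv vv vv — and concatenate.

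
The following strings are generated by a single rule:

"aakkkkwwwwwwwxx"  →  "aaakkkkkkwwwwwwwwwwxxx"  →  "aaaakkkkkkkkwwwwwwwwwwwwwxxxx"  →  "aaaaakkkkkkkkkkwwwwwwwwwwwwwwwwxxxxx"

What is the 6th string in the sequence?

aaaaaaakkkkkkkkkkkkkkwwwwwwwwwwwwwwwwwwwwwwxxxxxxx

The n-th term is n a's then 2n k's then 3n+1 w's then n x's, where the shown terms are n = 2, 3, 4, 5.
At n = 7 the blocks have lengths 7, 14, 22, 7.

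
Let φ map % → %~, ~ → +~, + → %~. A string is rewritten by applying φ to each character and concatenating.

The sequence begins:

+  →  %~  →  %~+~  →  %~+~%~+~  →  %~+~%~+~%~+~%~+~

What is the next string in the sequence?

%~+~%~+~%~+~%~+~%~+~%~+~%~+~%~+~

Replace each of the 16 characters of %~+~%~+~%~+~%~+~ in place — %~ +~ %~ +~ %~ +~ %~ +~ %~ +~ %~ +~ %~ +~ %~ +~ — and concatenate.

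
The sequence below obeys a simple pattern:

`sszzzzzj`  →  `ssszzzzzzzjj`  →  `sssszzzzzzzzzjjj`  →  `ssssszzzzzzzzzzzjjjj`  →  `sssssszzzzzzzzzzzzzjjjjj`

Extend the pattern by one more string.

The n-th term is n s's then 2n+1 z's then n-1 j's, where the shown terms are n = 2, 3, 4, 5, 6.
For the next term, n = 7, so the run lengths are 7, 15, 6.

ssssssszzzzzzzzzzzzzzzjjjjjj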